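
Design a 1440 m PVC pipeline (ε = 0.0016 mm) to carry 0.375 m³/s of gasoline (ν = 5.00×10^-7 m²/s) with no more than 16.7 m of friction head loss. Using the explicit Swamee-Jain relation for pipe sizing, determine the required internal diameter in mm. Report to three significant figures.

D ≈ 402 mm

Swamee-Jain (Type III): D = 0.66·[ε^1.25·(LQ²/(gh_f))^4.75 + ν·Q^9.4·(L/(gh_f))^5.2]^0.04
LQ²/(gh_f) = 1.236; L/(gh_f) = 8.790
Term 1 = ε^1.25·(…)^4.75 = 1.56×10^-7; Term 2 = ν·Q^9.4·(…)^5.2 = 4.01×10^-6
D = 0.66·(1.56×10^-7 + 4.01×10^-6)^0.04 = 0.4021 m = 402 mm
Check: V = 2.95 m/s, Re = 2.37×10^6, f = 0.01026, h_f = 16.3 m ≈ 16.7 m ✓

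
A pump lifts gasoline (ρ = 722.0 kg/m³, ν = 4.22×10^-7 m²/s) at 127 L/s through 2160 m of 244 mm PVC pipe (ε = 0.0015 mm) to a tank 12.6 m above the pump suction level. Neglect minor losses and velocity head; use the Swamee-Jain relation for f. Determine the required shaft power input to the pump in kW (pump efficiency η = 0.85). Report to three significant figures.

P_shaft ≈ 52.0 kW

V = 4Q/(πD²) = 2.716 m/s; Re = 1.57×10^6; ε/D = 6.15×10^-6; f = 0.01098
h_f = f(L/D)V²/2g = 36.53 m
Total head H = z + h_f = 12.6 + 36.53 = 49.13 m
P_hyd = ρgQH = 722.0·9.81·0.127·49.13 = 44.20 kW
P_shaft = P_hyd/η = 44.20/0.85 = 51.99 kW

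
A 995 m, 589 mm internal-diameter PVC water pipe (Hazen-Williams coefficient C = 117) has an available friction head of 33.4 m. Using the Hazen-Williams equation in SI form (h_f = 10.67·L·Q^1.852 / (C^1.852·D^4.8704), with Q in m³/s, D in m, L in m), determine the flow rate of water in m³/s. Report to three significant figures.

Q ≈ 1.30 m³/s

Rearranging: Q = [h_f·C^1.852·D^4.8704 / (10.67·L)]^(1/1.852)
Q = [33.4·117^1.852·0.589^4.8704 / (10.67·995)]^0.540 = 1.296 m³/s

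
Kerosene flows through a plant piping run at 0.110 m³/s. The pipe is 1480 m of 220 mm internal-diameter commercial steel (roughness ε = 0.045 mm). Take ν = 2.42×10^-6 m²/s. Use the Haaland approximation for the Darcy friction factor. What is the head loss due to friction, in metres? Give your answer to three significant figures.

V = 4Q/(πD²) = 4·0.110/(π·0.220²) = 2.894 m/s
Re = VD/ν = 2.894·0.220/2.42×10^-6 = 2.63×10^5 → turbulent
ε/D = 0.045/220 = 2.05×10^-4
Haaland: f = 0.01634
h_f = f(L/D)V²/(2g) = 0.01634·(1480/0.220)·2.894²/(2·9.81) = 46.91 m

h_f ≈ 46.9 m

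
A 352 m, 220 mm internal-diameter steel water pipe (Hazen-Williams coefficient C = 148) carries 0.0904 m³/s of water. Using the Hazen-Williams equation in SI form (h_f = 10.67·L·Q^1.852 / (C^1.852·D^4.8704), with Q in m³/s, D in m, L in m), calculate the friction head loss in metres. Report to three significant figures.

h_f ≈ 6.68 m

h_f = 10.67·352·0.0904^1.852 / (148^1.852·0.220^4.8704) = 6.681 m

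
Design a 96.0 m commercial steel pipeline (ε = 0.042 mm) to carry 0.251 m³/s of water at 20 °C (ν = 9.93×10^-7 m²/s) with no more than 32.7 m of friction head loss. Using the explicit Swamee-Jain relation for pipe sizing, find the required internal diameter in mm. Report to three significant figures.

Swamee-Jain (Type III): D = 0.66·[ε^1.25·(LQ²/(gh_f))^4.75 + ν·Q^9.4·(L/(gh_f))^5.2]^0.04
LQ²/(gh_f) = 0.01885; L/(gh_f) = 0.2993
Term 1 = ε^1.25·(…)^4.75 = 2.17×10^-14; Term 2 = ν·Q^9.4·(…)^5.2 = 4.26×10^-15
D = 0.66·(2.17×10^-14 + 4.26×10^-15)^0.04 = 0.1889 m = 189 mm
Check: V = 8.96 m/s, Re = 1.70×10^6, f = 0.01466, h_f = 30.5 m ≈ 32.7 m ✓

D ≈ 189 mm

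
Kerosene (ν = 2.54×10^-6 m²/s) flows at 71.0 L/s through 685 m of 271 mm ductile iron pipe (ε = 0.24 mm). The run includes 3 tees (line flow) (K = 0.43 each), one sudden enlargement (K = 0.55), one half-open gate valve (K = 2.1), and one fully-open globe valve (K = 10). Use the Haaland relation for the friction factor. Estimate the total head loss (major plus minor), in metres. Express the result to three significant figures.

V = 4Q/(πD²) = 1.231 m/s; V²/2g = 0.07723 m
Re = 1.31×10^5, ε/D = 8.86×10^-4 → f = 0.02105 (Haaland)
Major: h_f = f(L/D)·V²/2g = 0.02105·2528·0.07723 = 4.109 m
Minor: ΣK = 13.9; h_m = ΣK·V²/2g = 1.077 m
Total H_L = 4.109 + 1.077 = 5.185 m

H_L ≈ 5.19 m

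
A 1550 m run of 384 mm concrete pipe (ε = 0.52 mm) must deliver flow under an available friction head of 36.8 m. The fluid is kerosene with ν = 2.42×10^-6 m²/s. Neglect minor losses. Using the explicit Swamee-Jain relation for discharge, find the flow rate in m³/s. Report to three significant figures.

Swamee-Jain (Type II): Q = -0.965·√(gD⁵h_f/L)·ln[ε/(3.7D) + √(3.17ν²L/(gD³h_f))]
√(gD⁵h_f/L) = √(9.81·0.384⁵·36.8/1550) = 0.04410
ε/(3.7D) = 3.66×10^-4; √(3.17ν²L/(gD³h_f)) = 3.75×10^-5
Q = -0.965·0.04410·ln(4.035×10^-4) = 0.3326 m³/s
Check: V = 2.87 m/s, Re = 4.56×10^5, f = 0.02182, h_f = 37.0 m ≈ 36.8 m ✓

Q ≈ 0.333 m³/s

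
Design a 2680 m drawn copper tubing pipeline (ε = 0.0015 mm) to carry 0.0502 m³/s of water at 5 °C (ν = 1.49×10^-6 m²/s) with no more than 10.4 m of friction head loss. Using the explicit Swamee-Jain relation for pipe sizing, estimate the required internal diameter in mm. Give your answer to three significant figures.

D ≈ 247 mm

Swamee-Jain (Type III): D = 0.66·[ε^1.25·(LQ²/(gh_f))^4.75 + ν·Q^9.4·(L/(gh_f))^5.2]^0.04
LQ²/(gh_f) = 0.06620; L/(gh_f) = 26.27
Term 1 = ε^1.25·(…)^4.75 = 1.32×10^-13; Term 2 = ν·Q^9.4·(…)^5.2 = 2.19×10^-11
D = 0.66·(1.32×10^-13 + 2.19×10^-11)^0.04 = 0.2473 m = 247 mm
Check: V = 1.04 m/s, Re = 1.73×10^5, f = 0.01602, h_f = 9.66 m ≈ 10.4 m ✓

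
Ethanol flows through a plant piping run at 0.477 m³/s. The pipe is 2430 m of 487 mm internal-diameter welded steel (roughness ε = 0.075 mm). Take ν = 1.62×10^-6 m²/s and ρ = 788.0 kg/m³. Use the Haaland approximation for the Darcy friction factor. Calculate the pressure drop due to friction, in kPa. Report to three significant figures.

V = 4Q/(πD²) = 4·0.477/(π·0.487²) = 2.561 m/s
Re = VD/ν = 2.561·0.487/1.62×10^-6 = 7.70×10^5 → turbulent
ε/D = 0.075/487 = 1.54×10^-4
Haaland: f = 0.01431
h_f = f(L/D)V²/(2g) = 0.01431·(2430/0.487)·2.561²/(2·9.81) = 23.86 m
Δp = ρg·h_f = 788.0·9.81·23.86 = 184.5 kPa

Δp ≈ 184 kPa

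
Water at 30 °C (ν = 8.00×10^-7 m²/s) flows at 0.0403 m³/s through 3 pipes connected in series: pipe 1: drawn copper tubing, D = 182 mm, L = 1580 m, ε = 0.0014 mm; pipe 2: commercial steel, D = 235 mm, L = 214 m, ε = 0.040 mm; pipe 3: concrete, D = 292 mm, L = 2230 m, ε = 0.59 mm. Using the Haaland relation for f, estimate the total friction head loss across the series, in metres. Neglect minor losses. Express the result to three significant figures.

Pipe 1: V = 1.549 m/s, Re = 3.52×10^5, ε/D = 7.69×10^-6, f = 0.01399, h_1 = f(L/D)V²/2g = 14.85 m
Pipe 2: V = 0.9291 m/s, Re = 2.73×10^5, ε/D = 1.70×10^-4, f = 0.01601, h_2 = f(L/D)V²/2g = 0.6413 m
Pipe 3: V = 0.6018 m/s, Re = 2.20×10^5, ε/D = 0.00202, f = 0.02424, h_3 = f(L/D)V²/2g = 3.418 m
Series → Q common, losses add: H = Σh = 18.91 m

H ≈ 18.9 m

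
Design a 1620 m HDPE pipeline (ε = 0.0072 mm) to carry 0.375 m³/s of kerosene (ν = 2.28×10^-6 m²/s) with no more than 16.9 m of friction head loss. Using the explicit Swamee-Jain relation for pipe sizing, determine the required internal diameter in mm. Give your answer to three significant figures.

D ≈ 437 mm

Swamee-Jain (Type III): D = 0.66·[ε^1.25·(LQ²/(gh_f))^4.75 + ν·Q^9.4·(L/(gh_f))^5.2]^0.04
LQ²/(gh_f) = 1.374; L/(gh_f) = 9.771
Term 1 = ε^1.25·(…)^4.75 = 1.69×10^-6; Term 2 = ν·Q^9.4·(…)^5.2 = 3.17×10^-5
D = 0.66·(1.69×10^-6 + 3.17×10^-5)^0.04 = 0.4370 m = 437 mm
Check: V = 2.50 m/s, Re = 4.79×10^5, f = 0.01345, h_f = 15.9 m ≈ 16.9 m ✓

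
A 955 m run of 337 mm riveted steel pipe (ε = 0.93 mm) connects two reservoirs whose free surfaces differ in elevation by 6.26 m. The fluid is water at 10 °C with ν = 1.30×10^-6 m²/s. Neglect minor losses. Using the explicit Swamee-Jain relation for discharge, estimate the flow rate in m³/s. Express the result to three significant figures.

Q ≈ 0.115 m³/s

Swamee-Jain (Type II): Q = -0.965·√(gD⁵h_f/L)·ln[ε/(3.7D) + √(3.17ν²L/(gD³h_f))]
√(gD⁵h_f/L) = √(9.81·0.337⁵·6.26/955) = 0.01672
ε/(3.7D) = 7.46×10^-4; √(3.17ν²L/(gD³h_f)) = 4.67×10^-5
Q = -0.965·0.01672·ln(7.925×10^-4) = 0.1152 m³/s
Check: V = 1.29 m/s, Re = 3.35×10^5, f = 0.02613, h_f = 6.30 m ≈ 6.26 m ✓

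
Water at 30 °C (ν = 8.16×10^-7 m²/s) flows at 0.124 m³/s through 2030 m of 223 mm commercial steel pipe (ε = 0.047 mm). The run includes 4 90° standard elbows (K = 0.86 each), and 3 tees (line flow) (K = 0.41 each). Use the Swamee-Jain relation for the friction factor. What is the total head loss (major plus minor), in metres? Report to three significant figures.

H_L ≈ 72.6 m

V = 4Q/(πD²) = 3.175 m/s; V²/2g = 0.5137 m
Re = 8.68×10^5, ε/D = 2.11×10^-4 → f = 0.01501 (Swamee-Jain)
Major: h_f = f(L/D)·V²/2g = 0.01501·9103·0.5137 = 70.19 m
Minor: ΣK = 4.67; h_m = ΣK·V²/2g = 2.399 m
Total H_L = 70.19 + 2.399 = 72.59 m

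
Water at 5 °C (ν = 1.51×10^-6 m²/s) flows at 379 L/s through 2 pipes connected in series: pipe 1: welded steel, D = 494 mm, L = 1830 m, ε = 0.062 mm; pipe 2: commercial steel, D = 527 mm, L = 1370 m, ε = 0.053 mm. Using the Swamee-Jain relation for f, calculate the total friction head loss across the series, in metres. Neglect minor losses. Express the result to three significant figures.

H ≈ 16.3 m

Pipe 1: V = 1.977 m/s, Re = 6.47×10^5, ε/D = 1.26×10^-4, f = 0.01438, h_1 = f(L/D)V²/2g = 10.62 m
Pipe 2: V = 1.738 m/s, Re = 6.06×10^5, ε/D = 1.01×10^-4, f = 0.01417, h_2 = f(L/D)V²/2g = 5.668 m
Series → Q common, losses add: H = Σh = 16.29 m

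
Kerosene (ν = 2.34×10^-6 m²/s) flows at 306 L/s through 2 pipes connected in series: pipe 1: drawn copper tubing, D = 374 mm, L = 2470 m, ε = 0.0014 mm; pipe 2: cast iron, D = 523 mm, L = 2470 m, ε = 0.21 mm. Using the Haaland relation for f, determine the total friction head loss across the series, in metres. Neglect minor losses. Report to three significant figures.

H ≈ 43.4 m

Pipe 1: V = 2.785 m/s, Re = 4.45×10^5, ε/D = 3.74×10^-6, f = 0.01338, h_1 = f(L/D)V²/2g = 34.93 m
Pipe 2: V = 1.424 m/s, Re = 3.18×10^5, ε/D = 4.02×10^-4, f = 0.01740, h_2 = f(L/D)V²/2g = 8.498 m
Series → Q common, losses add: H = Σh = 43.43 m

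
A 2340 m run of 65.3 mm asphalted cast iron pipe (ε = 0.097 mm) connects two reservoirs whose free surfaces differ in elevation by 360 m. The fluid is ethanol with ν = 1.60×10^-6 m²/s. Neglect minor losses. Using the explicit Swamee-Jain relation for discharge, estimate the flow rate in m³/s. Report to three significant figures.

Q ≈ 0.00972 m³/s

Swamee-Jain (Type II): Q = -0.965·√(gD⁵h_f/L)·ln[ε/(3.7D) + √(3.17ν²L/(gD³h_f))]
√(gD⁵h_f/L) = √(9.81·0.0653⁵·360/2340) = 0.001339
ε/(3.7D) = 4.01×10^-4; √(3.17ν²L/(gD³h_f)) = 1.39×10^-4
Q = -0.965·0.001339·ln(5.404×10^-4) = 0.009718 m³/s
Check: V = 2.90 m/s, Re = 1.18×10^5, f = 0.02361, h_f = 363 m ≈ 360 m ✓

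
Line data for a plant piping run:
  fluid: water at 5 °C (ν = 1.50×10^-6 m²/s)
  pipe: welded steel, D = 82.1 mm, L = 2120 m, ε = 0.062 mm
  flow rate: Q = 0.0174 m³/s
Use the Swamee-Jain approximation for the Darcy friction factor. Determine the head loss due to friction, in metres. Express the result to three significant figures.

h_f ≈ 289 m

V = 4Q/(πD²) = 4·0.0174/(π·0.0821²) = 3.287 m/s
Re = VD/ν = 3.287·0.0821/1.50×10^-6 = 1.80×10^5 → turbulent
ε/D = 0.062/82.1 = 7.55×10^-4
Swamee-Jain: f = 0.02033
h_f = f(L/D)V²/(2g) = 0.02033·(2120/0.0821)·3.287²/(2·9.81) = 289.0 m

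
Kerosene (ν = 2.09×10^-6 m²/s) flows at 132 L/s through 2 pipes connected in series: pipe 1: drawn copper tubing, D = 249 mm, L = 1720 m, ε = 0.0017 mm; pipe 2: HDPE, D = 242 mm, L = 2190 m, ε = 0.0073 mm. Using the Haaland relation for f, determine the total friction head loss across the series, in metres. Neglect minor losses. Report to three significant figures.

H ≈ 91.2 m

Pipe 1: V = 2.711 m/s, Re = 3.23×10^5, ε/D = 6.83×10^-6, f = 0.01420, h_1 = f(L/D)V²/2g = 36.74 m
Pipe 2: V = 2.870 m/s, Re = 3.32×10^5, ε/D = 3.02×10^-5, f = 0.01435, h_2 = f(L/D)V²/2g = 54.50 m
Series → Q common, losses add: H = Σh = 91.25 m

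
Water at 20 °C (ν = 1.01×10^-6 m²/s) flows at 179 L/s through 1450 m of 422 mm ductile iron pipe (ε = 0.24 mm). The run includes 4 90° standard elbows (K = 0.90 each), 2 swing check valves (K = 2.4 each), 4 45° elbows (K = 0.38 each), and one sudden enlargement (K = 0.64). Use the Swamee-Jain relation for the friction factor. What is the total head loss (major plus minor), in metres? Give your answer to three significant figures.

H_L ≈ 6.08 m

V = 4Q/(πD²) = 1.280 m/s; V²/2g = 0.08348 m
Re = 5.35×10^5, ε/D = 5.69×10^-4 → f = 0.01814 (Swamee-Jain)
Major: h_f = f(L/D)·V²/2g = 0.01814·3436·0.08348 = 5.203 m
Minor: ΣK = 10.6; h_m = ΣK·V²/2g = 0.8815 m
Total H_L = 5.203 + 0.8815 = 6.084 m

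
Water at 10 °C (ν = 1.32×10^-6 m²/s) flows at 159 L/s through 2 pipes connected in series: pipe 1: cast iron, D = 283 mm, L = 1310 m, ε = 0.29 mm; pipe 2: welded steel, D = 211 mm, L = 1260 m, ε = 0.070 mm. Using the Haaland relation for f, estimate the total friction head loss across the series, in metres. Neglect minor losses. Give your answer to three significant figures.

H ≈ 132 m

Pipe 1: V = 2.528 m/s, Re = 5.42×10^5, ε/D = 0.00102, f = 0.02027, h_1 = f(L/D)V²/2g = 30.55 m
Pipe 2: V = 4.547 m/s, Re = 7.27×10^5, ε/D = 3.32×10^-4, f = 0.01609, h_2 = f(L/D)V²/2g = 101.2 m
Series → Q common, losses add: H = Σh = 131.8 m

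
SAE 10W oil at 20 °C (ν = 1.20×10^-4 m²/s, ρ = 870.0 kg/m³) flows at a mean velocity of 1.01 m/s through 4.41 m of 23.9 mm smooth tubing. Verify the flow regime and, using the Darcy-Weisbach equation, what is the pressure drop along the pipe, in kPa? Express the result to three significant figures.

Δp ≈ 26.1 kPa

Re = VD/ν = 1.01·0.02390/1.20×10^-4 = 201 → laminar (Re < 2300)
f = 64/Re = 0.3182
h_f = f(L/D)V²/(2g) = 0.3182·(4.41/0.02390)·1.01²/(2·9.81) = 3.052 m
Δp = ρg·h_f = 870.0·9.81·3.052 = 26.05 kPa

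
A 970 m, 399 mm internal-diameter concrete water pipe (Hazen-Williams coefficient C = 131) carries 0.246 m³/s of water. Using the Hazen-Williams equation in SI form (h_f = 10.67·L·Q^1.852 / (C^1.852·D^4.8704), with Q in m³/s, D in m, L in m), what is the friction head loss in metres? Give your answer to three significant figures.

h_f ≈ 8.11 m

h_f = 10.67·970·0.246^1.852 / (131^1.852·0.399^4.8704) = 8.113 m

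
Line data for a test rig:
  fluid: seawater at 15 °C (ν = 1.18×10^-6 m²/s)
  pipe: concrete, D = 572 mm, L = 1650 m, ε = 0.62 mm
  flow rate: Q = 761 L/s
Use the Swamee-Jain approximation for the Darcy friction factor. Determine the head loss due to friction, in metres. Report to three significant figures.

h_f ≈ 26.2 m

V = 4Q/(πD²) = 4·0.761/(π·0.572²) = 2.961 m/s
Re = VD/ν = 2.961·0.572/1.18×10^-6 = 1.44×10^6 → turbulent
ε/D = 0.62/572 = 0.00108
Swamee-Jain: f = 0.02030
h_f = f(L/D)V²/(2g) = 0.02030·(1650/0.572)·2.961²/(2·9.81) = 26.17 m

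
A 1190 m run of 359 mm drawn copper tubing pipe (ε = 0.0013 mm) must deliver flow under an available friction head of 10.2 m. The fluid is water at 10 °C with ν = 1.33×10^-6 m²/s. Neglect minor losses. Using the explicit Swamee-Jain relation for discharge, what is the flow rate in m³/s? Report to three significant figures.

Swamee-Jain (Type II): Q = -0.965·√(gD⁵h_f/L)·ln[ε/(3.7D) + √(3.17ν²L/(gD³h_f))]
√(gD⁵h_f/L) = √(9.81·0.359⁵·10.2/1190) = 0.02239
ε/(3.7D) = 9.79×10^-7; √(3.17ν²L/(gD³h_f)) = 3.80×10^-5
Q = -0.965·0.02239·ln(3.894×10^-5) = 0.2194 m³/s
Check: V = 2.17 m/s, Re = 5.85×10^5, f = 0.01280, h_f = 10.2 m ≈ 10.2 m ✓

Q ≈ 0.219 m³/s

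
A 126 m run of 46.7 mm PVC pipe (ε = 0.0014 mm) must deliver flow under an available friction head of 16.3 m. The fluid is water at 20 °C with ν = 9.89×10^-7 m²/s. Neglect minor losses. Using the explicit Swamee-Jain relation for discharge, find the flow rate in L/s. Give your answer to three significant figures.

Q ≈ 4.47 L/s

Swamee-Jain (Type II): Q = -0.965·√(gD⁵h_f/L)·ln[ε/(3.7D) + √(3.17ν²L/(gD³h_f))]
√(gD⁵h_f/L) = √(9.81·0.0467⁵·16.3/126) = 5.309×10^-4
ε/(3.7D) = 8.10×10^-6; √(3.17ν²L/(gD³h_f)) = 1.55×10^-4
Q = -0.965·5.309×10^-4·ln(1.630×10^-4) = 0.004469 m³/s
Check: V = 2.61 m/s, Re = 1.23×10^5, f = 0.01731, h_f = 16.2 m ≈ 16.3 m ✓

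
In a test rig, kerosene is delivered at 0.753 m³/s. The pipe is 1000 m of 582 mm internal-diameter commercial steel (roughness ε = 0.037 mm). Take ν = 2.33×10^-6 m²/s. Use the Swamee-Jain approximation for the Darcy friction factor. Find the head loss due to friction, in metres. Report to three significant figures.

h_f ≈ 9.42 m

V = 4Q/(πD²) = 4·0.753/(π·0.582²) = 2.830 m/s
Re = VD/ν = 2.830·0.582/2.33×10^-6 = 7.07×10^5 → turbulent
ε/D = 0.037/582 = 6.36×10^-5
Swamee-Jain: f = 0.01343
h_f = f(L/D)V²/(2g) = 0.01343·(1000/0.582)·2.830²/(2·9.81) = 9.420 m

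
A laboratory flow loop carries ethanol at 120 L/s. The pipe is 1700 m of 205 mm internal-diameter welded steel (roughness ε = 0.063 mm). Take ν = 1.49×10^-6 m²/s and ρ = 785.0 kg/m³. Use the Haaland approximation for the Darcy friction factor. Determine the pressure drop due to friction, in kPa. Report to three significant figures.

V = 4Q/(πD²) = 4·0.120/(π·0.205²) = 3.636 m/s
Re = VD/ν = 3.636·0.205/1.49×10^-6 = 5.00×10^5 → turbulent
ε/D = 0.063/205 = 3.07×10^-4
Haaland: f = 0.01621
h_f = f(L/D)V²/(2g) = 0.01621·(1700/0.205)·3.636²/(2·9.81) = 90.58 m
Δp = ρg·h_f = 785.0·9.81·90.58 = 697.5 kPa

Δp ≈ 698 kPa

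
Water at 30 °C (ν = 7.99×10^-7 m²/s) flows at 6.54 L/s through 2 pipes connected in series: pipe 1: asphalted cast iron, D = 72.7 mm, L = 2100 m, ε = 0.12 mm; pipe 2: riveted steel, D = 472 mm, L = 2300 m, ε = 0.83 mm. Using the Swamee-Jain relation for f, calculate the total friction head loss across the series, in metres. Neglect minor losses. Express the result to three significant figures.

H ≈ 87.1 m

Pipe 1: V = 1.576 m/s, Re = 1.43×10^5, ε/D = 0.00165, f = 0.02384, h_1 = f(L/D)V²/2g = 87.11 m
Pipe 2: V = 0.03738 m/s, Re = 2.21×10^4, ε/D = 0.00176, f = 0.02917, h_2 = f(L/D)V²/2g = 0.01012 m
Series → Q common, losses add: H = Σh = 87.12 m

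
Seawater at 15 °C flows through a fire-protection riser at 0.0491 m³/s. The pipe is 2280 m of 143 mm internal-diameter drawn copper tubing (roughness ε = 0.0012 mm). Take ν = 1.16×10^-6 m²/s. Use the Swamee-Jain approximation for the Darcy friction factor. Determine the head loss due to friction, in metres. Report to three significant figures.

h_f ≈ 106 m

V = 4Q/(πD²) = 4·0.0491/(π·0.143²) = 3.057 m/s
Re = VD/ν = 3.057·0.143/1.16×10^-6 = 3.77×10^5 → turbulent
ε/D = 0.0012/143 = 8.39×10^-6
Swamee-Jain: f = 0.01389
h_f = f(L/D)V²/(2g) = 0.01389·(2280/0.143)·3.057²/(2·9.81) = 105.5 m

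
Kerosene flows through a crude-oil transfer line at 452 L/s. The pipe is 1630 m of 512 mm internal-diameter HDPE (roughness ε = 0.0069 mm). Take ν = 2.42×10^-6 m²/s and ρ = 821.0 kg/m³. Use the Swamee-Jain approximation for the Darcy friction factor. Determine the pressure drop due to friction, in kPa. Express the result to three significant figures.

Δp ≈ 84.8 kPa

V = 4Q/(πD²) = 4·0.452/(π·0.512²) = 2.195 m/s
Re = VD/ν = 2.195·0.512/2.42×10^-6 = 4.64×10^5 → turbulent
ε/D = 0.0069/512 = 1.35×10^-5
Swamee-Jain: f = 0.01347
h_f = f(L/D)V²/(2g) = 0.01347·(1630/0.512)·2.195²/(2·9.81) = 10.53 m
Δp = ρg·h_f = 821.0·9.81·10.53 = 84.85 kPa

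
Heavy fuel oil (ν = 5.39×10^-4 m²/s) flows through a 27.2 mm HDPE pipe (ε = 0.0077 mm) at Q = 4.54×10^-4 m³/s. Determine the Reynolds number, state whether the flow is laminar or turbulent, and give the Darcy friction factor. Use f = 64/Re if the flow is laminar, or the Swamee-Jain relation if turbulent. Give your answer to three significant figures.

Re ≈ 39.4; laminar; f = 64/Re ≈ 1.62

V = 4Q/(πD²) = 0.7813 m/s
Re = VD/ν = 0.7813·0.0272/5.39×10^-4 = 39.4
Re < 2300 → laminar → f = 64/Re = 1.623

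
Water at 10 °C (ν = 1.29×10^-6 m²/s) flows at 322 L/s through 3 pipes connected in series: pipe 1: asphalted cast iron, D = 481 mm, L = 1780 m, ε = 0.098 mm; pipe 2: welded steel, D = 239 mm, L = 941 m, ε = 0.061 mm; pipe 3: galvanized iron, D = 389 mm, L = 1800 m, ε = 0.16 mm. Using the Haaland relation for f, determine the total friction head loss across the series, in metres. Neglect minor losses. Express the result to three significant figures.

Pipe 1: V = 1.772 m/s, Re = 6.61×10^5, ε/D = 2.04×10^-4, f = 0.01501, h_1 = f(L/D)V²/2g = 8.888 m
Pipe 2: V = 7.177 m/s, Re = 1.33×10^6, ε/D = 2.55×10^-4, f = 0.01501, h_2 = f(L/D)V²/2g = 155.2 m
Pipe 3: V = 2.709 m/s, Re = 8.17×10^5, ε/D = 4.11×10^-4, f = 0.01664, h_3 = f(L/D)V²/2g = 28.80 m
Series → Q common, losses add: H = Σh = 192.9 m

H ≈ 193 m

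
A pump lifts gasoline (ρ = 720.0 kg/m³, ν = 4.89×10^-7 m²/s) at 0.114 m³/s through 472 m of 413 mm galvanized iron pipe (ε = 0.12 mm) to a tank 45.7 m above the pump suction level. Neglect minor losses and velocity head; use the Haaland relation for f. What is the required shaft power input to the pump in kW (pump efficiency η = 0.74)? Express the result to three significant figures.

V = 4Q/(πD²) = 0.8510 m/s; Re = 7.19×10^5; ε/D = 2.91×10^-4; f = 0.01574
h_f = f(L/D)V²/2g = 0.6641 m
Total head H = z + h_f = 45.7 + 0.6641 = 46.36 m
P_hyd = ρgQH = 720.0·9.81·0.114·46.36 = 37.33 kW
P_shaft = P_hyd/η = 37.33/0.74 = 50.45 kW

P_shaft ≈ 50.4 kW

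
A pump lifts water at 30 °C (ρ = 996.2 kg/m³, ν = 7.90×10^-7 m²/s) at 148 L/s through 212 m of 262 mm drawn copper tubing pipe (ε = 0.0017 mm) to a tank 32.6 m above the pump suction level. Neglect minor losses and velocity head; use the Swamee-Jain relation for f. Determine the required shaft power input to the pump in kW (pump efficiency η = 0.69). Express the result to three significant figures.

V = 4Q/(πD²) = 2.745 m/s; Re = 9.10×10^5; ε/D = 6.49×10^-6; f = 0.01195
h_f = f(L/D)V²/2g = 3.713 m
Total head H = z + h_f = 32.6 + 3.713 = 36.31 m
P_hyd = ρgQH = 996.2·9.81·0.148·36.31 = 52.52 kW
P_shaft = P_hyd/η = 52.52/0.69 = 76.12 kW

P_shaft ≈ 76.1 kW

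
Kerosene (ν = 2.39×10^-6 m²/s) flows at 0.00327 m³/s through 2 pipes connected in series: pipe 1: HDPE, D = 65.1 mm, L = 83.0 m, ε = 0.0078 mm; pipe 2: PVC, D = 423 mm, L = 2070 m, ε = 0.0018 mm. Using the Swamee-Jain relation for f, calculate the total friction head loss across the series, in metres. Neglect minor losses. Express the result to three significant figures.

H ≈ 1.53 m

Pipe 1: V = 0.9824 m/s, Re = 2.68×10^4, ε/D = 1.20×10^-4, f = 0.02437, h_1 = f(L/D)V²/2g = 1.529 m
Pipe 2: V = 0.02327 m/s, Re = 4120, ε/D = 4.26×10^-6, f = 0.04019, h_2 = f(L/D)V²/2g = 0.005427 m
Series → Q common, losses add: H = Σh = 1.534 m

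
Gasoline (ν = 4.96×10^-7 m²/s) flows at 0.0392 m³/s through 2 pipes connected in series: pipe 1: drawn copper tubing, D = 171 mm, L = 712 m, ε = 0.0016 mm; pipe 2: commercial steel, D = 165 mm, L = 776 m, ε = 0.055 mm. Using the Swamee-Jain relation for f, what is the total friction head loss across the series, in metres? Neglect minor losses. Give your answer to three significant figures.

H ≈ 21.2 m

Pipe 1: V = 1.707 m/s, Re = 5.88×10^5, ε/D = 9.36×10^-6, f = 0.01288, h_1 = f(L/D)V²/2g = 7.966 m
Pipe 2: V = 1.833 m/s, Re = 6.10×10^5, ε/D = 3.33×10^-4, f = 0.01643, h_2 = f(L/D)V²/2g = 13.24 m
Series → Q common, losses add: H = Σh = 21.20 m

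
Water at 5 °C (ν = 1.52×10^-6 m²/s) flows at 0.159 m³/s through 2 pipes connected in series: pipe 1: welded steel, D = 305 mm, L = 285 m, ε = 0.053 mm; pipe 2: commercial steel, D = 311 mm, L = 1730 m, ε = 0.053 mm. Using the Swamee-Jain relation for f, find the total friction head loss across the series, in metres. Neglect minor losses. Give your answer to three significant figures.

H ≈ 22.7 m

Pipe 1: V = 2.176 m/s, Re = 4.37×10^5, ε/D = 1.74×10^-4, f = 0.01546, h_1 = f(L/D)V²/2g = 3.486 m
Pipe 2: V = 2.093 m/s, Re = 4.28×10^5, ε/D = 1.70×10^-4, f = 0.01546, h_2 = f(L/D)V²/2g = 19.20 m
Series → Q common, losses add: H = Σh = 22.68 m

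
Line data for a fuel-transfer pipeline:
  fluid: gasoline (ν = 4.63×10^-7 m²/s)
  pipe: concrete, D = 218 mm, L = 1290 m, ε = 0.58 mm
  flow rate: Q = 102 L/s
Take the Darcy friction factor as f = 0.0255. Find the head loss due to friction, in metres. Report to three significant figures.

h_f ≈ 57.4 m

V = 4Q/(πD²) = 4·0.102/(π·0.218²) = 2.733 m/s
h_f = f(L/D)V²/(2g) = 0.02550·(1290/0.218)·2.733²/(2·9.81) = 57.43 m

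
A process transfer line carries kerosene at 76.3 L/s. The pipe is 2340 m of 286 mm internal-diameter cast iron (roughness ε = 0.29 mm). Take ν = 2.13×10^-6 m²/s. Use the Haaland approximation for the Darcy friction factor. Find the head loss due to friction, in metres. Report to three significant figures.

V = 4Q/(πD²) = 4·0.0763/(π·0.286²) = 1.188 m/s
Re = VD/ν = 1.188·0.286/2.13×10^-6 = 1.59×10^5 → turbulent
ε/D = 0.29/286 = 0.00101
Haaland: f = 0.02125
h_f = f(L/D)V²/(2g) = 0.02125·(2340/0.286)·1.188²/(2·9.81) = 12.50 m

h_f ≈ 12.5 m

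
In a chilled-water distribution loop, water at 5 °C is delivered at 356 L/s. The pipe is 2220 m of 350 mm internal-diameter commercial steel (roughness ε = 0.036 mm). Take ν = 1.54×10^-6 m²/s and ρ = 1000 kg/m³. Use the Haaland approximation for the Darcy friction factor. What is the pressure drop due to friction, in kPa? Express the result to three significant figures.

V = 4Q/(πD²) = 4·0.356/(π·0.350²) = 3.700 m/s
Re = VD/ν = 3.700·0.350/1.54×10^-6 = 8.41×10^5 → turbulent
ε/D = 0.036/350 = 1.03×10^-4
Haaland: f = 0.01356
h_f = f(L/D)V²/(2g) = 0.01356·(2220/0.350)·3.700²/(2·9.81) = 60.04 m
Δp = ρg·h_f = 1000·9.81·60.04 = 588.9 kPa

Δp ≈ 589 kPa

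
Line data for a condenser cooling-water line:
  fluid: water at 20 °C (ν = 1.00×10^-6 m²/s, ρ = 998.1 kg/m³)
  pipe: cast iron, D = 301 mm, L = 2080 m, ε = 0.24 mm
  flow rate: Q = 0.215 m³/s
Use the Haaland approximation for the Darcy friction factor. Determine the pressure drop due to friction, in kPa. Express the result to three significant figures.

Δp ≈ 597 kPa

V = 4Q/(πD²) = 4·0.215/(π·0.301²) = 3.021 m/s
Re = VD/ν = 3.021·0.301/1.00×10^-6 = 9.09×10^5 → turbulent
ε/D = 0.24/301 = 7.97×10^-4
Haaland: f = 0.01898
h_f = f(L/D)V²/(2g) = 0.01898·(2080/0.301)·3.021²/(2·9.81) = 61.02 m
Δp = ρg·h_f = 998.1·9.81·61.02 = 597.5 kPa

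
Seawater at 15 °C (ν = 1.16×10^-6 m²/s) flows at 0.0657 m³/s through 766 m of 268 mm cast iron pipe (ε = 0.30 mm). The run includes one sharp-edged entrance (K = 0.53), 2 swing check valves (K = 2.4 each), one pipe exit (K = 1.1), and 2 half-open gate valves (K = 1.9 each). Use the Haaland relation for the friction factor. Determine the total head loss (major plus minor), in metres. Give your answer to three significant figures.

H_L ≈ 4.88 m

V = 4Q/(πD²) = 1.165 m/s; V²/2g = 0.06914 m
Re = 2.69×10^5, ε/D = 0.00112 → f = 0.02110 (Haaland)
Major: h_f = f(L/D)·V²/2g = 0.02110·2858·0.06914 = 4.169 m
Minor: ΣK = 10.2; h_m = ΣK·V²/2g = 0.7073 m
Total H_L = 4.169 + 0.7073 = 4.877 m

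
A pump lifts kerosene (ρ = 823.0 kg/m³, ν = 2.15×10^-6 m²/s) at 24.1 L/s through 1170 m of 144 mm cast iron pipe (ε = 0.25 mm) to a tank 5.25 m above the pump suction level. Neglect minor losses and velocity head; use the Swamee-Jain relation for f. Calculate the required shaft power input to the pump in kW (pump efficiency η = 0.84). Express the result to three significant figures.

V = 4Q/(πD²) = 1.480 m/s; Re = 9.91×10^4; ε/D = 0.00174; f = 0.02463
h_f = f(L/D)V²/2g = 22.34 m
Total head H = z + h_f = 5.25 + 22.34 = 27.59 m
P_hyd = ρgQH = 823.0·9.81·0.0241·27.59 = 5.368 kW
P_shaft = P_hyd/η = 5.368/0.84 = 6.391 kW

P_shaft ≈ 6.39 kW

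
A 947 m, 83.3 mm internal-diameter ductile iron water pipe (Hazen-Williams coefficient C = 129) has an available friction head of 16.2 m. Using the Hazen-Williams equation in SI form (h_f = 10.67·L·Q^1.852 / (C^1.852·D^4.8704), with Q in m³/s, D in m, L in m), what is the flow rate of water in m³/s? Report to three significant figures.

Q ≈ 0.00579 m³/s

Rearranging: Q = [h_f·C^1.852·D^4.8704 / (10.67·L)]^(1/1.852)
Q = [16.2·129^1.852·0.0833^4.8704 / (10.67·947)]^0.540 = 0.005793 m³/s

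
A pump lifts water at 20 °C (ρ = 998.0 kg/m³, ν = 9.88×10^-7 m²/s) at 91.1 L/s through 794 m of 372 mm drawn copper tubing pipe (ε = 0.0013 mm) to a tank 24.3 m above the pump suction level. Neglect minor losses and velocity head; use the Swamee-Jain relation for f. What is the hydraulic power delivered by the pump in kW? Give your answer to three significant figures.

P_hyd ≈ 22.6 kW

V = 4Q/(πD²) = 0.8382 m/s; Re = 3.16×10^5; ε/D = 3.49×10^-6; f = 0.01428
h_f = f(L/D)V²/2g = 1.091 m
Total head H = z + h_f = 24.3 + 1.091 = 25.39 m
P_hyd = ρgQH = 998.0·9.81·0.0911·25.39 = 22.65 kW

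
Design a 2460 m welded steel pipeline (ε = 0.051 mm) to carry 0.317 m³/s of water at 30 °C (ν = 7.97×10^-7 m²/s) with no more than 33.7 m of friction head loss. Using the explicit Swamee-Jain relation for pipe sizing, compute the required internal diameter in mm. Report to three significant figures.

D ≈ 387 mm

Swamee-Jain (Type III): D = 0.66·[ε^1.25·(LQ²/(gh_f))^4.75 + ν·Q^9.4·(L/(gh_f))^5.2]^0.04
LQ²/(gh_f) = 0.7477; L/(gh_f) = 7.441
Term 1 = ε^1.25·(…)^4.75 = 1.08×10^-6; Term 2 = ν·Q^9.4·(…)^5.2 = 5.55×10^-7
D = 0.66·(1.08×10^-6 + 5.55×10^-7)^0.04 = 0.3874 m = 387 mm
Check: V = 2.69 m/s, Re = 1.31×10^6, f = 0.01370, h_f = 32.1 m ≈ 33.7 m ✓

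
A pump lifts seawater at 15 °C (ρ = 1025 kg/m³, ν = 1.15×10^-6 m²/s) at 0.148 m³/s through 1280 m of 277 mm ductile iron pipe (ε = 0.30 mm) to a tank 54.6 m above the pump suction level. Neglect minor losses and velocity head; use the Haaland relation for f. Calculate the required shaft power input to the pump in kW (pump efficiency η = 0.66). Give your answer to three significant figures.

V = 4Q/(πD²) = 2.456 m/s; Re = 5.92×10^5; ε/D = 0.00108; f = 0.02048
h_f = f(L/D)V²/2g = 29.10 m
Total head H = z + h_f = 54.6 + 29.10 = 83.70 m
P_hyd = ρgQH = 1025·9.81·0.148·83.70 = 124.6 kW
P_shaft = P_hyd/η = 124.6/0.66 = 188.7 kW

P_shaft ≈ 189 kW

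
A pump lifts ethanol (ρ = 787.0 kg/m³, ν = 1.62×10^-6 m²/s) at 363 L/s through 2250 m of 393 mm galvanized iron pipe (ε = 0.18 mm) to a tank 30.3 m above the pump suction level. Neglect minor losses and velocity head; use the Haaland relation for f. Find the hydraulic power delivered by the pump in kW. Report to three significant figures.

V = 4Q/(πD²) = 2.992 m/s; Re = 7.26×10^5; ε/D = 4.58×10^-4; f = 0.01704
h_f = f(L/D)V²/2g = 44.53 m
Total head H = z + h_f = 30.3 + 44.53 = 74.83 m
P_hyd = ρgQH = 787.0·9.81·0.363·74.83 = 209.7 kW

P_hyd ≈ 210 kW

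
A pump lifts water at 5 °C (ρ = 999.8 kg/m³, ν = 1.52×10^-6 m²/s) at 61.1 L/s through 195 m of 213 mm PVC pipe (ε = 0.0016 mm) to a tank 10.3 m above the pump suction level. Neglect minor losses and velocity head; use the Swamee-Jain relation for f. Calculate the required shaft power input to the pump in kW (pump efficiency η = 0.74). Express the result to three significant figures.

P_shaft ≈ 10.0 kW

V = 4Q/(πD²) = 1.715 m/s; Re = 2.40×10^5; ε/D = 7.51×10^-6; f = 0.01507
h_f = f(L/D)V²/2g = 2.067 m
Total head H = z + h_f = 10.3 + 2.067 = 12.37 m
P_hyd = ρgQH = 999.8·9.81·0.0611·12.37 = 7.411 kW
P_shaft = P_hyd/η = 7.411/0.74 = 10.02 kW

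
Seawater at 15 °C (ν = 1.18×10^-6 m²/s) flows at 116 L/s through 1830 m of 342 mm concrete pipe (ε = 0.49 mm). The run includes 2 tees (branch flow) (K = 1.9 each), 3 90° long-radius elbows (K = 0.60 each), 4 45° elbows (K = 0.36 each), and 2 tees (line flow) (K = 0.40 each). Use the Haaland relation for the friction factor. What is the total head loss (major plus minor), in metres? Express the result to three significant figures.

V = 4Q/(πD²) = 1.263 m/s; V²/2g = 0.08127 m
Re = 3.66×10^5, ε/D = 0.00143 → f = 0.02207 (Haaland)
Major: h_f = f(L/D)·V²/2g = 0.02207·5351·0.08127 = 9.596 m
Minor: ΣK = 7.84; h_m = ΣK·V²/2g = 0.6372 m
Total H_L = 9.596 + 0.6372 = 10.23 m

H_L ≈ 10.2 m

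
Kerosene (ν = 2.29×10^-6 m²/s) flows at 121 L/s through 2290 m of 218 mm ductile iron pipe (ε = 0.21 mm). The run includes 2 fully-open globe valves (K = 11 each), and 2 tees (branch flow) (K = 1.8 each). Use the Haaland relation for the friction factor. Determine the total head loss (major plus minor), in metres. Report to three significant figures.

H_L ≈ 128 m

V = 4Q/(πD²) = 3.242 m/s; V²/2g = 0.5356 m
Re = 3.09×10^5, ε/D = 9.63×10^-4 → f = 0.02035 (Haaland)
Major: h_f = f(L/D)·V²/2g = 0.02035·10505·0.5356 = 114.5 m
Minor: ΣK = 25.6; h_m = ΣK·V²/2g = 13.71 m
Total H_L = 114.5 + 13.71 = 128.2 m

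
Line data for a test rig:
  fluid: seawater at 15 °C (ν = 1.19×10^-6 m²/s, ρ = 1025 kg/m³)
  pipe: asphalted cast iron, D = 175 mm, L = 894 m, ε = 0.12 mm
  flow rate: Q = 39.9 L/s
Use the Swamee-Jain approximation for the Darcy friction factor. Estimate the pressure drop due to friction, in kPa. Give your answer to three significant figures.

Δp ≈ 141 kPa

V = 4Q/(πD²) = 4·0.0399/(π·0.175²) = 1.659 m/s
Re = VD/ν = 1.659·0.175/1.19×10^-6 = 2.44×10^5 → turbulent
ε/D = 0.12/175 = 6.86×10^-4
Swamee-Jain: f = 0.01957
h_f = f(L/D)V²/(2g) = 0.01957·(894/0.175)·1.659²/(2·9.81) = 14.02 m
Δp = ρg·h_f = 1025·9.81·14.02 = 141.0 kPa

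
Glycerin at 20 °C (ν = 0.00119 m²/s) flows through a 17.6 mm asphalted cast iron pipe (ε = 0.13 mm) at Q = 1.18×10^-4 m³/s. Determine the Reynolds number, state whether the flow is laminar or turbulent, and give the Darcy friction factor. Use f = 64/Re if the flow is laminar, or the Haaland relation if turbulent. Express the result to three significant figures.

Re ≈ 7.17; laminar; f = 64/Re ≈ 8.92

V = 4Q/(πD²) = 0.4850 m/s
Re = VD/ν = 0.4850·0.0176/0.00119 = 7.17
Re < 2300 → laminar → f = 64/Re = 8.922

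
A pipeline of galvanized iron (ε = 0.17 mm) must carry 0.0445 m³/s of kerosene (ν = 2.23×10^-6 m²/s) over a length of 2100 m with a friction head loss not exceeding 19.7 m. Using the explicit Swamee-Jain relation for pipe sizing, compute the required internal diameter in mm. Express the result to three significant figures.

Swamee-Jain (Type III): D = 0.66·[ε^1.25·(LQ²/(gh_f))^4.75 + ν·Q^9.4·(L/(gh_f))^5.2]^0.04
LQ²/(gh_f) = 0.02152; L/(gh_f) = 10.87
Term 1 = ε^1.25·(…)^4.75 = 2.34×10^-13; Term 2 = ν·Q^9.4·(…)^5.2 = 1.07×10^-13
D = 0.66·(2.34×10^-13 + 1.07×10^-13)^0.04 = 0.2093 m = 209 mm
Check: V = 1.29 m/s, Re = 1.21×10^5, f = 0.02126, h_f = 18.2 m ≈ 19.7 m ✓

D ≈ 209 mm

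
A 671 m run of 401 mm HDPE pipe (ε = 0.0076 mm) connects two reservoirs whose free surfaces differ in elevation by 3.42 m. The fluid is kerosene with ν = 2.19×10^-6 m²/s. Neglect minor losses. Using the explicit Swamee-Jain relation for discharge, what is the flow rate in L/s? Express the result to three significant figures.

Swamee-Jain (Type II): Q = -0.965·√(gD⁵h_f/L)·ln[ε/(3.7D) + √(3.17ν²L/(gD³h_f))]
√(gD⁵h_f/L) = √(9.81·0.401⁵·3.42/671) = 0.02277
ε/(3.7D) = 5.12×10^-6; √(3.17ν²L/(gD³h_f)) = 6.87×10^-5
Q = -0.965·0.02277·ln(7.379×10^-5) = 0.2090 m³/s
Check: V = 1.66 m/s, Re = 3.03×10^5, f = 0.01457, h_f = 3.40 m ≈ 3.42 m ✓

Q ≈ 209 L/s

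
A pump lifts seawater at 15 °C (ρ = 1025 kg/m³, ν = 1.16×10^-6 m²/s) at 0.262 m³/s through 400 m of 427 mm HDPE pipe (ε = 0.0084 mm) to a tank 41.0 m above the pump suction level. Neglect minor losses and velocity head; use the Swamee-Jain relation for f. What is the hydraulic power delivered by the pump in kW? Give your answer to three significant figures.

V = 4Q/(πD²) = 1.830 m/s; Re = 6.73×10^5; ε/D = 1.97×10^-5; f = 0.01279
h_f = f(L/D)V²/2g = 2.044 m
Total head H = z + h_f = 41.0 + 2.044 = 43.04 m
P_hyd = ρgQH = 1025·9.81·0.262·43.04 = 113.4 kW

P_hyd ≈ 113 kW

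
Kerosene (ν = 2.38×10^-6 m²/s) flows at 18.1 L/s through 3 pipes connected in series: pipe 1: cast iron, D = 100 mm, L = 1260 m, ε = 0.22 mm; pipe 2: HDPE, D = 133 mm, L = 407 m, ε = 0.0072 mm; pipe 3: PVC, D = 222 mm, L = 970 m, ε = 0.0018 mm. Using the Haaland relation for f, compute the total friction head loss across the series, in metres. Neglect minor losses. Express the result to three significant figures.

Pipe 1: V = 2.305 m/s, Re = 9.68×10^4, ε/D = 0.00220, f = 0.02554, h_1 = f(L/D)V²/2g = 87.11 m
Pipe 2: V = 1.303 m/s, Re = 7.28×10^4, ε/D = 5.41×10^-5, f = 0.01925, h_2 = f(L/D)V²/2g = 5.097 m
Pipe 3: V = 0.4676 m/s, Re = 4.36×10^4, ε/D = 8.11×10^-6, f = 0.02138, h_3 = f(L/D)V²/2g = 1.041 m
Series → Q common, losses add: H = Σh = 93.24 m

H ≈ 93.2 m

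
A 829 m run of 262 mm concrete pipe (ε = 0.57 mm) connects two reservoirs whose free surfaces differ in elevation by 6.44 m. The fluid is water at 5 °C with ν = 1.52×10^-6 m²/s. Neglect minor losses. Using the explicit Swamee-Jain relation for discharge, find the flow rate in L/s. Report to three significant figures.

Swamee-Jain (Type II): Q = -0.965·√(gD⁵h_f/L)·ln[ε/(3.7D) + √(3.17ν²L/(gD³h_f))]
√(gD⁵h_f/L) = √(9.81·0.262⁵·6.44/829) = 0.009700
ε/(3.7D) = 5.88×10^-4; √(3.17ν²L/(gD³h_f)) = 7.31×10^-5
Q = -0.965·0.009700·ln(6.611×10^-4) = 0.06853 m³/s
Check: V = 1.27 m/s, Re = 2.19×10^5, f = 0.02489, h_f = 6.49 m ≈ 6.44 m ✓

Q ≈ 68.5 L/s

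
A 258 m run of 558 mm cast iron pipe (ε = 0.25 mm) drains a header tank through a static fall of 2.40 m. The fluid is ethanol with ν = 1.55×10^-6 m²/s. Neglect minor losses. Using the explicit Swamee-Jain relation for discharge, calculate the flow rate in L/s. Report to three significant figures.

Swamee-Jain (Type II): Q = -0.965·√(gD⁵h_f/L)·ln[ε/(3.7D) + √(3.17ν²L/(gD³h_f))]
√(gD⁵h_f/L) = √(9.81·0.558⁵·2.40/258) = 0.07026
ε/(3.7D) = 1.21×10^-4; √(3.17ν²L/(gD³h_f)) = 2.19×10^-5
Q = -0.965·0.07026·ln(1.430×10^-4) = 0.6002 m³/s
Check: V = 2.45 m/s, Re = 8.84×10^5, f = 0.01701, h_f = 2.41 m ≈ 2.40 m ✓

Q ≈ 600 L/s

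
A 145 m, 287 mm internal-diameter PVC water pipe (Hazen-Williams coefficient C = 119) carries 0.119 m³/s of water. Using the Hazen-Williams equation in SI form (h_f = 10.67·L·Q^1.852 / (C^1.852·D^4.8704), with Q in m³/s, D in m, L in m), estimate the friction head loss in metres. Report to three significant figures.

h_f ≈ 1.88 m

h_f = 10.67·145·0.119^1.852 / (119^1.852·0.287^4.8704) = 1.879 m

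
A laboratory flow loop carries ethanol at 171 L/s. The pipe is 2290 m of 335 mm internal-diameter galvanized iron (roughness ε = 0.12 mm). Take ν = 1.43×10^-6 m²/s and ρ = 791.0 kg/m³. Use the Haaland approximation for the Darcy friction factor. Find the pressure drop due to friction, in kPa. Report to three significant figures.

Δp ≈ 170 kPa

V = 4Q/(πD²) = 4·0.171/(π·0.335²) = 1.940 m/s
Re = VD/ν = 1.940·0.335/1.43×10^-6 = 4.54×10^5 → turbulent
ε/D = 0.12/335 = 3.58×10^-4
Haaland: f = 0.01670
h_f = f(L/D)V²/(2g) = 0.01670·(2290/0.335)·1.940²/(2·9.81) = 21.90 m
Δp = ρg·h_f = 791.0·9.81·21.90 = 169.9 kPa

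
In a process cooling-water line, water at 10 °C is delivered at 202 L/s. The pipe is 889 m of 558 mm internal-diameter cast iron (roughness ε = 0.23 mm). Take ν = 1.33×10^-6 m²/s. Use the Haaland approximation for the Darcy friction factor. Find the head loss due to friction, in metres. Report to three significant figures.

h_f ≈ 0.962 m

V = 4Q/(πD²) = 4·0.202/(π·0.558²) = 0.8260 m/s
Re = VD/ν = 0.8260·0.558/1.33×10^-6 = 3.47×10^5 → turbulent
ε/D = 0.23/558 = 4.12×10^-4
Haaland: f = 0.01737
h_f = f(L/D)V²/(2g) = 0.01737·(889/0.558)·0.8260²/(2·9.81) = 0.9622 m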